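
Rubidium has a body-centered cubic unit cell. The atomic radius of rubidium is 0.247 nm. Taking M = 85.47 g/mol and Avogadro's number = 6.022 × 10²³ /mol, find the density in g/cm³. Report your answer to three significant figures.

1.53 g/cm³

In a BCC lattice, atoms touch along the body diagonal, so √3·a = 4r, giving a = 0.5704 nm = 5.704 × 10^-8 cm.
With Z = 2, ρ = Z·M/(N_A·a³) = 2 × 85.47 / (6.022 × 10²³ × 1.856 × 10^-22) = 1.529 g/cm³.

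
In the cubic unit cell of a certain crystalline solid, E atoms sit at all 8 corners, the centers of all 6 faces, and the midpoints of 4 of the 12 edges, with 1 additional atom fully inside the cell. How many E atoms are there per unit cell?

Corner atoms are shared by 8 cells (1/8 each), face atoms by 2 (1/2 each), edge atoms by 4 (1/4 each), interior atoms are unshared.
Net atoms = 8 × 1/8 + 6 × 1/2 + 4 × 1/4 + 1 = 1 + 3 + 1 + 1 = 6.

6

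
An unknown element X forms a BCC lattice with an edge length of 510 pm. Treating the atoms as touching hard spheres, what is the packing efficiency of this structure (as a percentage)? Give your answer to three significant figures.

In a BCC lattice atoms touch along the body diagonal, so √3·a = 4r, so r = 0.4330a = 220.8 pm.
Packing fraction = Z·(4/3)πr³ / a³ = 2 × (4/3)π × (220.8)³ / (510)³ = 0.6802 = 68.0%.

68.0%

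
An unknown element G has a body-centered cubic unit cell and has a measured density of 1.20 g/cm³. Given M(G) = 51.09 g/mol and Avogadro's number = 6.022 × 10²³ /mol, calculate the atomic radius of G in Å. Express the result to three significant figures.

2.26 Å

For a BCC cell (Z = 2), a³ = Z·M/(N_A·ρ) = 2 × 51.09 / (6.022 × 10²³ × 1.200) = 1.414 × 10^-22 cm³, so a = 5.210 × 10^-8 cm = 5.210 Å.
Atoms touch along the body diagonal, so √3·a = 4r, so r = 0.4330 × a = 2.26 Å.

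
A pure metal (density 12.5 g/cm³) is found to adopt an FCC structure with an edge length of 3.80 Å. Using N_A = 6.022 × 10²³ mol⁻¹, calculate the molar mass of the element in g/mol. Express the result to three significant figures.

103 g/mol

An FCC cell has Z = 4 atoms; a = 3.800 × 10^-8 cm.
M = ρ·N_A·a³/Z = 12.5 × 6.022 × 10²³ × 5.487 × 10^-23 / 4 = 103 g/mol.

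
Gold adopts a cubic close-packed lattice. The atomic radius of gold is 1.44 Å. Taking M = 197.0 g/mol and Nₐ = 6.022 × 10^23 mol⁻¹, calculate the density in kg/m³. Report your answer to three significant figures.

In an FCC lattice, atoms touch along the face diagonal, so √2·a = 4r, giving a = 4.073 Å = 4.073 × 10^-8 cm.
With Z = 4, ρ = Z·M/(N_A·a³) = 4 × 197.0 / (6.022 × 10²³ × 6.757 × 10^-23) = 19.37 g/cm³ = 19400 kg/m³.

19400 kg/m³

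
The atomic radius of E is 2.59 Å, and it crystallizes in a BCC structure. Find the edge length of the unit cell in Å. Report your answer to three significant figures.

5.98 Å

In a BCC lattice, atoms touch along the body diagonal, so √3·a = 4r.
a = 4r/√3 = 4 × 2.59 / 1.7321 = 5.98 Å.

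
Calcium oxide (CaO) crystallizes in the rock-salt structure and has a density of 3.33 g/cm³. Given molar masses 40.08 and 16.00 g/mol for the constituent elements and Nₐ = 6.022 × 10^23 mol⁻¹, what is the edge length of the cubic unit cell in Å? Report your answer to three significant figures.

4.82 Å

M(CaO) = 56.08 g/mol; Z = 4 formula units per cell.
a³ = Z·M/(N_A·ρ) = 4 × 56.08 / (6.022 × 10²³ × 3.33) = 1.119 × 10^-22 cm³, so a = 4.818 × 10^-8 cm = 4.82 Å.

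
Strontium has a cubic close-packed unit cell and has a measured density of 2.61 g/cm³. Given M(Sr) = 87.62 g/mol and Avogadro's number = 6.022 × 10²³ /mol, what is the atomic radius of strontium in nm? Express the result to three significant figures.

For an FCC cell (Z = 4), a³ = Z·M/(N_A·ρ) = 4 × 87.62 / (6.022 × 10²³ × 2.610) = 2.230 × 10^-22 cm³, so a = 6.064 × 10^-8 cm = 0.6064 nm.
Atoms touch along the face diagonal, so √2·a = 4r, so r = 0.3536 × a = 0.214 nm.

0.214 nm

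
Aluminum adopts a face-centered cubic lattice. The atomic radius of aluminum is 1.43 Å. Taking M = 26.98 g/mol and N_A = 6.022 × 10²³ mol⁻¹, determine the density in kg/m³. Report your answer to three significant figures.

In an FCC lattice, atoms touch along the face diagonal, so √2·a = 4r, giving a = 4.045 Å = 4.045 × 10^-8 cm.
With Z = 4, ρ = Z·M/(N_A·a³) = 4 × 26.98 / (6.022 × 10²³ × 6.617 × 10^-23) = 2.708 g/cm³ = 2710 kg/m³.

2710 kg/m³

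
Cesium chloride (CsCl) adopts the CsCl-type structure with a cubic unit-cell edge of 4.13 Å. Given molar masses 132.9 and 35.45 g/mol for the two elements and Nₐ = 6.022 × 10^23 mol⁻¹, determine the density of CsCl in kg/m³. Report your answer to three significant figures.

The CsCl-type structure contains Z = 1 formula unit per cell; M(CsCl) = 132.9 + 35.45 = 168.35 g/mol.
a³ = (4.130 × 10^-8 cm)³ = 7.044 × 10^-23 cm³.
ρ = 1 × 168.35 / (6.022 × 10²³ × 7.044 × 10^-23) = 3.968 g/cm³ = 3970 kg/m³.

3970 kg/m³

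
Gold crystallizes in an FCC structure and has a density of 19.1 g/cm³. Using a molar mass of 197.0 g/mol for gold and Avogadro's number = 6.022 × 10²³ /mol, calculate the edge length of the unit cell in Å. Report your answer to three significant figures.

With Z = 4 atoms per FCC cell, a³ = Z·M/(N_A·ρ) = 4 × 197.0 / (6.022 × 10²³ × 19.10 g/cm³) = 6.851 × 10^-23 cm³.
a = (6.851 × 10^-23)^(1/3) = 4.092 × 10^-8 cm = 4.09 Å.

4.09 Å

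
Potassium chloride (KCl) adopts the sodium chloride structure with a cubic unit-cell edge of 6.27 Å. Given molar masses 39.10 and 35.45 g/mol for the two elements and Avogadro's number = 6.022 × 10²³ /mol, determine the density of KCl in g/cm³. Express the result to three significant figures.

The sodium chloride structure contains Z = 4 formula units per cell; M(KCl) = 39.10 + 35.45 = 74.55 g/mol.
a³ = (6.270 × 10^-8 cm)³ = 2.465 × 10^-22 cm³.
ρ = 4 × 74.55 / (6.022 × 10²³ × 2.465 × 10^-22) = 2.009 g/cm³.

2.01 g/cm³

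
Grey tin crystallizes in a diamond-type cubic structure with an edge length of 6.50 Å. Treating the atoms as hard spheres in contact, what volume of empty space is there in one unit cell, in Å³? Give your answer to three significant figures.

181 Å³

In a diamond cubic lattice nearest neighbors lie along the body diagonal with √3·a = 8r, so r = 0.2165a = 1.407 Å.
V_cell = a³ = 274.6 Å³; V_atoms = 8 × (4/3)πr³ = 93.40 Å³.
Empty space = 274.6 − 93.40 = 181 Å³.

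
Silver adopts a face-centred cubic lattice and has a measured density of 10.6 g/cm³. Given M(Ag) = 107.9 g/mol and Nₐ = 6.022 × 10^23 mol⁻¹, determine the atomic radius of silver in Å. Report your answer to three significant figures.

For an FCC cell (Z = 4), a³ = Z·M/(N_A·ρ) = 4 × 107.9 / (6.022 × 10²³ × 10.60) = 6.761 × 10^-23 cm³, so a = 4.074 × 10^-8 cm = 4.074 Å.
Atoms touch along the face diagonal, so √2·a = 4r, so r = 0.3536 × a = 1.44 Å.

1.44 Å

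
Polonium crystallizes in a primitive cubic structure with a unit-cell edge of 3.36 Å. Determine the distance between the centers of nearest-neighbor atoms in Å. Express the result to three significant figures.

In a simple cubic structure, atoms touch along the cell edge, so a = 2r; the nearest-neighbor distance equals 2r = 1.000·a.
d = 1.000 × 3.36 = 3.36 Å.

3.36 Å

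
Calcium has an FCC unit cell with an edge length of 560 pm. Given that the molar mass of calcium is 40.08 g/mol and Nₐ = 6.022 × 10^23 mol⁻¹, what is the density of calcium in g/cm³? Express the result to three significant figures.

An FCC unit cell contains Z = 4 atoms.
Cell volume: a³ = (560 pm)³ = (5.600 × 10^-8 cm)³ = 1.756 × 10^-22 cm³.
ρ = Z·M/(N_A·a³) = 4 × 40.08 / (6.022 × 10²³ × 1.756 × 10^-22) = 1.516 g/cm³.

1.52 g/cm³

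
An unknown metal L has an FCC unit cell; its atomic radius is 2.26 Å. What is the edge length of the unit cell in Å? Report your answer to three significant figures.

In an FCC lattice, atoms touch along the face diagonal, so √2·a = 4r.
a = 4r/√2 = 4 × 2.26 / 1.4142 = 6.39 Å.

6.39 Å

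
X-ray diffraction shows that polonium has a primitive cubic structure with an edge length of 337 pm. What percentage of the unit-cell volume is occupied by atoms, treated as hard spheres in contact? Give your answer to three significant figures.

52.4%

In a simple cubic lattice atoms touch along the cell edge, so a = 2r, so r = 0.5000a = 168.5 pm.
Packing fraction = Z·(4/3)πr³ / a³ = 1 × (4/3)π × (168.5)³ / (337)³ = 0.5236 = 52.4%.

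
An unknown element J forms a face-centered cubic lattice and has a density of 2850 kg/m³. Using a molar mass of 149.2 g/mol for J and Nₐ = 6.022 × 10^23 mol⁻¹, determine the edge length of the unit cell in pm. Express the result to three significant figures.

With Z = 4 atoms per FCC cell, a³ = Z·M/(N_A·ρ) = 4 × 149.2 / (6.022 × 10²³ × 2.850 g/cm³) = 3.477 × 10^-22 cm³.
a = (3.477 × 10^-22)^(1/3) = 7.032 × 10^-8 cm = 703 pm.

703 pm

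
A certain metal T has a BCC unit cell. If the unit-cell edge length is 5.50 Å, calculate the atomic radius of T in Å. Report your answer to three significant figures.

2.38 Å

In a BCC lattice, atoms touch along the body diagonal, so √3·a = 4r.
r = √3·a/4 = 1.7321 × 5.50 / 4 = 2.38 Å.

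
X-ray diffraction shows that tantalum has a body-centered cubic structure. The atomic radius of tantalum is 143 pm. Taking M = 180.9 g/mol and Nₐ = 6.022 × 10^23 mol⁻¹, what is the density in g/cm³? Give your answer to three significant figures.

In a BCC lattice, atoms touch along the body diagonal, so √3·a = 4r, giving a = 330.2 pm = 3.302 × 10^-8 cm.
With Z = 2, ρ = Z·M/(N_A·a³) = 2 × 180.9 / (6.022 × 10²³ × 3.602 × 10^-23) = 16.68 g/cm³.

16.7 g/cm³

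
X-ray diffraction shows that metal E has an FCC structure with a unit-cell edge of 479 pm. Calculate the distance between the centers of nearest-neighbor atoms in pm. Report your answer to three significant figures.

In an FCC structure, atoms touch along the face diagonal, so √2·a = 4r; the nearest-neighbor distance equals 2r = 0.7071·a.
d = 0.7071 × 479 = 339 pm.

339 pm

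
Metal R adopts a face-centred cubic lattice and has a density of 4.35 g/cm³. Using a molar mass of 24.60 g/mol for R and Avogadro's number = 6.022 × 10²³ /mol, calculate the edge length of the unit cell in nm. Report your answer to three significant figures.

0.335 nm

With Z = 4 atoms per FCC cell, a³ = Z·M/(N_A·ρ) = 4 × 24.60 / (6.022 × 10²³ × 4.350 g/cm³) = 3.756 × 10^-23 cm³.
a = (3.756 × 10^-23)^(1/3) = 3.349 × 10^-8 cm = 0.335 nm.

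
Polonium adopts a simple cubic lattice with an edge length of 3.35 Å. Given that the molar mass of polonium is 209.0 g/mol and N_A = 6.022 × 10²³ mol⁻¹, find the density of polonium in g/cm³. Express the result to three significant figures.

A simple cubic unit cell contains Z = 1 atom.
Cell volume: a³ = (3.35 Å)³ = (3.350 × 10^-8 cm)³ = 3.760 × 10^-23 cm³.
ρ = Z·M/(N_A·a³) = 1 × 209.0 / (6.022 × 10²³ × 3.760 × 10^-23) = 9.231 g/cm³.

9.23 g/cm³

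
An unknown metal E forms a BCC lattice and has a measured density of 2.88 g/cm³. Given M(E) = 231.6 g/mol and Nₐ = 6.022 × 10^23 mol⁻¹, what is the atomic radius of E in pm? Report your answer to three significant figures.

For a BCC cell (Z = 2), a³ = Z·M/(N_A·ρ) = 2 × 231.6 / (6.022 × 10²³ × 2.880) = 2.671 × 10^-22 cm³, so a = 6.440 × 10^-8 cm = 644.0 pm.
Atoms touch along the body diagonal, so √3·a = 4r, so r = 0.4330 × a = 279 pm.

279 pm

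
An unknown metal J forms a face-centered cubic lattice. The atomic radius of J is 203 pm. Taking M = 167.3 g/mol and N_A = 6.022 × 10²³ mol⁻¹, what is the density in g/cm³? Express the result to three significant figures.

5.87 g/cm³

In an FCC lattice, atoms touch along the face diagonal, so √2·a = 4r, giving a = 574.2 pm = 5.742 × 10^-8 cm.
With Z = 4, ρ = Z·M/(N_A·a³) = 4 × 167.3 / (6.022 × 10²³ × 1.893 × 10^-22) = 5.871 g/cm³.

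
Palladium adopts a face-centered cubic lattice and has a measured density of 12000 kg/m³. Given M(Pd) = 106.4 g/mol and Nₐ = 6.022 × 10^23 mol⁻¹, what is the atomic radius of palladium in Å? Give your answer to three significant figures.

1.38 Å

For an FCC cell (Z = 4), a³ = Z·M/(N_A·ρ) = 4 × 106.4 / (6.022 × 10²³ × 12.00) = 5.890 × 10^-23 cm³, so a = 3.891 × 10^-8 cm = 3.891 Å.
Atoms touch along the face diagonal, so √2·a = 4r, so r = 0.3536 × a = 1.38 Å.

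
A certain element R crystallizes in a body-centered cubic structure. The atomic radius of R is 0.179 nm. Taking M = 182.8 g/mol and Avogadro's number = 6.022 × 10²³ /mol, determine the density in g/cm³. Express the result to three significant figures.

In a BCC lattice, atoms touch along the body diagonal, so √3·a = 4r, giving a = 0.4134 nm = 4.134 × 10^-8 cm.
With Z = 2, ρ = Z·M/(N_A·a³) = 2 × 182.8 / (6.022 × 10²³ × 7.064 × 10^-23) = 8.594 g/cm³.

8.59 g/cm³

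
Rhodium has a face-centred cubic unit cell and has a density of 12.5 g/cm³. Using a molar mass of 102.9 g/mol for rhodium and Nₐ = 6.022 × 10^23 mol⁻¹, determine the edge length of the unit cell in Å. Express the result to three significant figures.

With Z = 4 atoms per FCC cell, a³ = Z·M/(N_A·ρ) = 4 × 102.9 / (6.022 × 10²³ × 12.50 g/cm³) = 5.468 × 10^-23 cm³.
a = (5.468 × 10^-23)^(1/3) = 3.796 × 10^-8 cm = 3.80 Å.

3.80 Å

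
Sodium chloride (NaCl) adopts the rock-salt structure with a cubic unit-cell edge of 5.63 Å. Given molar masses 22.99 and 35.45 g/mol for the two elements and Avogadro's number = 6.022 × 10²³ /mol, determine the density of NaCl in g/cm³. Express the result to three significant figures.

2.18 g/cm³

The rock-salt structure contains Z = 4 formula units per cell; M(NaCl) = 22.99 + 35.45 = 58.44 g/mol.
a³ = (5.630 × 10^-8 cm)³ = 1.785 × 10^-22 cm³.
ρ = 4 × 58.44 / (6.022 × 10²³ × 1.785 × 10^-22) = 2.175 g/cm³.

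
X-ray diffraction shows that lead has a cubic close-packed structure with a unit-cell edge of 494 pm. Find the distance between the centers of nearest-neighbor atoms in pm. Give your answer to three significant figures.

349 pm

In an FCC structure, atoms touch along the face diagonal, so √2·a = 4r; the nearest-neighbor distance equals 2r = 0.7071·a.
d = 0.7071 × 494 = 349 pm.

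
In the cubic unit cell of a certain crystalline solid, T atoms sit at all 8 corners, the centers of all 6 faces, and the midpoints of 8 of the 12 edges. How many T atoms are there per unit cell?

6

Corner atoms are shared by 8 cells (1/8 each), face atoms by 2 (1/2 each), edge atoms by 4 (1/4 each).
Net atoms = 8 × 1/8 + 6 × 1/2 + 8 × 1/4 = 1 + 3 + 2 = 6.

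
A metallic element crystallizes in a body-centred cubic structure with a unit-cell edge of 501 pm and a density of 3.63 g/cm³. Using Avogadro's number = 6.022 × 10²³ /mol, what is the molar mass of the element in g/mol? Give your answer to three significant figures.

137 g/mol

A BCC cell has Z = 2 atoms; a = 5.010 × 10^-8 cm.
M = ρ·N_A·a³/Z = 3.63 × 6.022 × 10²³ × 1.258 × 10^-22 / 2 = 137 g/mol.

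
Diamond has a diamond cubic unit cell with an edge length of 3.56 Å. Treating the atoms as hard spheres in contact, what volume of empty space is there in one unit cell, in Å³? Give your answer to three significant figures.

In a diamond cubic lattice nearest neighbors lie along the body diagonal with √3·a = 8r, so r = 0.2165a = 0.7708 Å.
V_cell = a³ = 45.12 Å³; V_atoms = 8 × (4/3)πr³ = 15.34 Å³.
Empty space = 45.12 − 15.34 = 29.8 Å³.

29.8 Å³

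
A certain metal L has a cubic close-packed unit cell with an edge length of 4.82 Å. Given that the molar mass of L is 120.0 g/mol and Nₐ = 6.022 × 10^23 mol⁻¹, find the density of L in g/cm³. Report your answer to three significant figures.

7.12 g/cm³

An FCC unit cell contains Z = 4 atoms.
Cell volume: a³ = (4.82 Å)³ = (4.820 × 10^-8 cm)³ = 1.120 × 10^-22 cm³.
ρ = Z·M/(N_A·a³) = 4 × 120.0 / (6.022 × 10²³ × 1.120 × 10^-22) = 7.118 g/cm³.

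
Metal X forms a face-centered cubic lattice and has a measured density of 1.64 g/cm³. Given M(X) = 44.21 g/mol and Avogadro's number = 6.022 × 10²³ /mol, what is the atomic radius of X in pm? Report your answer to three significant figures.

199 pm

For an FCC cell (Z = 4), a³ = Z·M/(N_A·ρ) = 4 × 44.21 / (6.022 × 10²³ × 1.640) = 1.791 × 10^-22 cm³, so a = 5.636 × 10^-8 cm = 563.6 pm.
Atoms touch along the face diagonal, so √2·a = 4r, so r = 0.3536 × a = 199 pm.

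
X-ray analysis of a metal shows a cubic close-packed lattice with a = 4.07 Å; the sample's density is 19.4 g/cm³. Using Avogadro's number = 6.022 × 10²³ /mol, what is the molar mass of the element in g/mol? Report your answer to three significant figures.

197 g/mol

An FCC cell has Z = 4 atoms; a = 4.070 × 10^-8 cm.
M = ρ·N_A·a³/Z = 19.4 × 6.022 × 10²³ × 6.742 × 10^-23 / 4 = 197 g/mol.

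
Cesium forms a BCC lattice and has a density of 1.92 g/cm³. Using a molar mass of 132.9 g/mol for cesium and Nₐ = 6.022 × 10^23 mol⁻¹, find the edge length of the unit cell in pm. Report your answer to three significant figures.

With Z = 2 atoms per BCC cell, a³ = Z·M/(N_A·ρ) = 2 × 132.9 / (6.022 × 10²³ × 1.920 g/cm³) = 2.299 × 10^-22 cm³.
a = (2.299 × 10^-22)^(1/3) = 6.126 × 10^-8 cm = 613 pm.

613 pm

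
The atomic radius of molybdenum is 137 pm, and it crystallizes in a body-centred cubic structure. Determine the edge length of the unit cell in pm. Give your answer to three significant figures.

316 pm

In a BCC lattice, atoms touch along the body diagonal, so √3·a = 4r.
a = 4r/√3 = 4 × 137 / 1.7321 = 316 pm.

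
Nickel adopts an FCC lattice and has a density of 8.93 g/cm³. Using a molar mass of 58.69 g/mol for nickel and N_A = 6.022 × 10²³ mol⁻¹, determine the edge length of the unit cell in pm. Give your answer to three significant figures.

With Z = 4 atoms per FCC cell, a³ = Z·M/(N_A·ρ) = 4 × 58.69 / (6.022 × 10²³ × 8.930 g/cm³) = 4.365 × 10^-23 cm³.
a = (4.365 × 10^-23)^(1/3) = 3.521 × 10^-8 cm = 352 pm.

352 pm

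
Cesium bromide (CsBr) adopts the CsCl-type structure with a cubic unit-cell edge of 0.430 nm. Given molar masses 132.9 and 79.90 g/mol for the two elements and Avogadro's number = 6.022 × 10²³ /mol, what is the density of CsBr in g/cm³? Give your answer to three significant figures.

4.44 g/cm³

The CsCl-type structure contains Z = 1 formula unit per cell; M(CsBr) = 132.9 + 79.90 = 212.8 g/mol.
a³ = (4.300 × 10^-8 cm)³ = 7.951 × 10^-23 cm³.
ρ = 1 × 212.8 / (6.022 × 10²³ × 7.951 × 10^-23) = 4.445 g/cm³.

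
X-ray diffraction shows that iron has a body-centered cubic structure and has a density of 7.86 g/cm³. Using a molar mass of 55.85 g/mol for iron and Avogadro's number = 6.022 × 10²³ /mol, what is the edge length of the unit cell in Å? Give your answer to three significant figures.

With Z = 2 atoms per BCC cell, a³ = Z·M/(N_A·ρ) = 2 × 55.85 / (6.022 × 10²³ × 7.860 g/cm³) = 2.360 × 10^-23 cm³.
a = (2.360 × 10^-23)^(1/3) = 2.868 × 10^-8 cm = 2.87 Å.

2.87 Å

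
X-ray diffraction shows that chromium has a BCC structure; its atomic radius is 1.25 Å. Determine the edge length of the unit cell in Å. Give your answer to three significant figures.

In a BCC lattice, atoms touch along the body diagonal, so √3·a = 4r.
a = 4r/√3 = 4 × 1.25 / 1.7321 = 2.89 Å.

2.89 Å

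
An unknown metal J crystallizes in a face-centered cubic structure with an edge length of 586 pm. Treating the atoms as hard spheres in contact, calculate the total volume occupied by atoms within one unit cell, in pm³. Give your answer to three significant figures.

In an FCC lattice atoms touch along the face diagonal, so √2·a = 4r, so r = 0.3536a = 207.2 pm.
V_atoms = Z × (4/3)πr³ = 4 × (4/3)π × (207.2)³ = 1.49 × 10^8 pm³.

1.49 × 10^8 pm³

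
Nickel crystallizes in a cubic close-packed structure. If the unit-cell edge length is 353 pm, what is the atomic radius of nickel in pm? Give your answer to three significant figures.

In an FCC lattice, atoms touch along the face diagonal, so √2·a = 4r.
r = √2·a/4 = 1.4142 × 353 / 4 = 125 pm.

125 pm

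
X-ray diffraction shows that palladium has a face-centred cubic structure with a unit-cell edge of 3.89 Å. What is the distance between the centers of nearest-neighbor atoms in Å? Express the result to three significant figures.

In an FCC structure, atoms touch along the face diagonal, so √2·a = 4r; the nearest-neighbor distance equals 2r = 0.7071·a.
d = 0.7071 × 3.89 = 2.75 Å.

2.75 Å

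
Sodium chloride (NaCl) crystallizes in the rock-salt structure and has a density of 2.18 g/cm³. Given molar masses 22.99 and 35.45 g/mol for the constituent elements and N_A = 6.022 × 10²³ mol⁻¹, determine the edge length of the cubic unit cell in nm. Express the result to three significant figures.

0.563 nm

M(NaCl) = 58.44 g/mol; Z = 4 formula units per cell.
a³ = Z·M/(N_A·ρ) = 4 × 58.44 / (6.022 × 10²³ × 2.18) = 1.781 × 10^-22 cm³, so a = 5.626 × 10^-8 cm = 0.563 nm.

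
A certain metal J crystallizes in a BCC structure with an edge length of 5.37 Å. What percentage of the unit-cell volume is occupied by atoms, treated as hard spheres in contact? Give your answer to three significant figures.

68.0%

In a BCC lattice atoms touch along the body diagonal, so √3·a = 4r, so r = 0.4330a = 2.325 Å.
Packing fraction = Z·(4/3)πr³ / a³ = 2 × (4/3)π × (2.325)³ / (5.37)³ = 0.6802 = 68.0%.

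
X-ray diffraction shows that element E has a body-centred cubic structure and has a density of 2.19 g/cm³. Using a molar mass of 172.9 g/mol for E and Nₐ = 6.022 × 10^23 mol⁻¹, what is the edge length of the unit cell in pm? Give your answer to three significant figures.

640 pm

With Z = 2 atoms per BCC cell, a³ = Z·M/(N_A·ρ) = 2 × 172.9 / (6.022 × 10²³ × 2.190 g/cm³) = 2.622 × 10^-22 cm³.
a = (2.622 × 10^-22)^(1/3) = 6.400 × 10^-8 cm = 640 pm.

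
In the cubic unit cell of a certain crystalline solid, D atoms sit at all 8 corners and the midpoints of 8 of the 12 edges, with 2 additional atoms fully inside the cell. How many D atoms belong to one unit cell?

5

Corner atoms are shared by 8 cells (1/8 each), edge atoms by 4 (1/4 each), interior atoms are unshared.
Net atoms = 8 × 1/8 + 8 × 1/4 + 2 = 1 + 2 + 2 = 5.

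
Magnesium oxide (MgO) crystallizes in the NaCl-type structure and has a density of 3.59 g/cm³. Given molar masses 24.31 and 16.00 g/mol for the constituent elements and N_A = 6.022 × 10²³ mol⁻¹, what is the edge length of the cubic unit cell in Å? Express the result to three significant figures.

M(MgO) = 40.31 g/mol; Z = 4 formula units per cell.
a³ = Z·M/(N_A·ρ) = 4 × 40.31 / (6.022 × 10²³ × 3.59) = 7.458 × 10^-23 cm³, so a = 4.209 × 10^-8 cm = 4.21 Å.

4.21 Å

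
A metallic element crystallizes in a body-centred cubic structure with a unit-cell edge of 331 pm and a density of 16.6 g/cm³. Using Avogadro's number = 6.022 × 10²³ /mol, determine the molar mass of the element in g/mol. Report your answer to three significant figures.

181 g/mol

A BCC cell has Z = 2 atoms; a = 3.310 × 10^-8 cm.
M = ρ·N_A·a³/Z = 16.6 × 6.022 × 10²³ × 3.626 × 10^-23 / 2 = 181 g/mol.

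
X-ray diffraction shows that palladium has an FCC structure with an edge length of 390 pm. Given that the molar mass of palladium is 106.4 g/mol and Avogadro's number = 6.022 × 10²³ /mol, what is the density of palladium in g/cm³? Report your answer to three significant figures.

An FCC unit cell contains Z = 4 atoms.
Cell volume: a³ = (390 pm)³ = (3.900 × 10^-8 cm)³ = 5.932 × 10^-23 cm³.
ρ = Z·M/(N_A·a³) = 4 × 106.4 / (6.022 × 10²³ × 5.932 × 10^-23) = 11.91 g/cm³.

11.9 g/cm³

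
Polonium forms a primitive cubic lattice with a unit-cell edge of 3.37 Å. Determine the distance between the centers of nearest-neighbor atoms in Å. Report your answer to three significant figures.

In a simple cubic structure, atoms touch along the cell edge, so a = 2r; the nearest-neighbor distance equals 2r = 1.000·a.
d = 1.000 × 3.37 = 3.37 Å.

3.37 Å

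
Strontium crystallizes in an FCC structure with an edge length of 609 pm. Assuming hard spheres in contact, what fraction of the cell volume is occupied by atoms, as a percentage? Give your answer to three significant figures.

74.0%

In an FCC lattice atoms touch along the face diagonal, so √2·a = 4r, so r = 0.3536a = 215.3 pm.
Packing fraction = Z·(4/3)πr³ / a³ = 4 × (4/3)π × (215.3)³ / (609)³ = 0.7405 = 74.0%.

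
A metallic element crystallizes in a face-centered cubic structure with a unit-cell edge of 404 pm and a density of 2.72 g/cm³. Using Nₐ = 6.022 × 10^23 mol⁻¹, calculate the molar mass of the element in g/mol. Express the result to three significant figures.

27.0 g/mol

An FCC cell has Z = 4 atoms; a = 4.040 × 10^-8 cm.
M = ρ·N_A·a³/Z = 2.72 × 6.022 × 10²³ × 6.594 × 10^-23 / 4 = 27.0 g/mol.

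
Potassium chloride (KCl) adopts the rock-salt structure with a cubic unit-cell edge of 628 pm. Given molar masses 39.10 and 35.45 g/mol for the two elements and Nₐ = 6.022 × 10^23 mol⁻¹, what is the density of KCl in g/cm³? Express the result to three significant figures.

2.00 g/cm³

The rock-salt structure contains Z = 4 formula units per cell; M(KCl) = 39.10 + 35.45 = 74.55 g/mol.
a³ = (6.280 × 10^-8 cm)³ = 2.477 × 10^-22 cm³.
ρ = 4 × 74.55 / (6.022 × 10²³ × 2.477 × 10^-22) = 1.999 g/cm³.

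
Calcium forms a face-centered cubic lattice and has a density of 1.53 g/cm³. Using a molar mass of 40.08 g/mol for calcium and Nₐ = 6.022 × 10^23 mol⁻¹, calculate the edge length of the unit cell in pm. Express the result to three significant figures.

558 pm

With Z = 4 atoms per FCC cell, a³ = Z·M/(N_A·ρ) = 4 × 40.08 / (6.022 × 10²³ × 1.530 g/cm³) = 1.740 × 10^-22 cm³.
a = (1.740 × 10^-22)^(1/3) = 5.583 × 10^-8 cm = 558 pm.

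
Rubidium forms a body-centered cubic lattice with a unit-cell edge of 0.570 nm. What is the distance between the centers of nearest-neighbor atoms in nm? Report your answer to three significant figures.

In a BCC structure, atoms touch along the body diagonal, so √3·a = 4r; the nearest-neighbor distance equals 2r = 0.8660·a.
d = 0.8660 × 0.570 = 0.494 nm.

0.494 nm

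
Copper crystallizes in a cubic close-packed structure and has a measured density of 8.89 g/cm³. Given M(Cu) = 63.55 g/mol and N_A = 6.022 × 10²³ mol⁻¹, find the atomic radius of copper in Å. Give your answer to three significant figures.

For an FCC cell (Z = 4), a³ = Z·M/(N_A·ρ) = 4 × 63.55 / (6.022 × 10²³ × 8.890) = 4.748 × 10^-23 cm³, so a = 3.621 × 10^-8 cm = 3.621 Å.
Atoms touch along the face diagonal, so √2·a = 4r, so r = 0.3536 × a = 1.28 Å.

1.28 Å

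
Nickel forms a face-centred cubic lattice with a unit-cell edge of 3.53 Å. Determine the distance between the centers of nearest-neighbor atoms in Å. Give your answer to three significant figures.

In an FCC structure, atoms touch along the face diagonal, so √2·a = 4r; the nearest-neighbor distance equals 2r = 0.7071·a.
d = 0.7071 × 3.53 = 2.50 Å.

2.50 Å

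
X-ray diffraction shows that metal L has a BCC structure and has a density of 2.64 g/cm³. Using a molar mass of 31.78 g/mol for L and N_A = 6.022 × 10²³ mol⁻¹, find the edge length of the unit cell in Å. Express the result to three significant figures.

With Z = 2 atoms per BCC cell, a³ = Z·M/(N_A·ρ) = 2 × 31.78 / (6.022 × 10²³ × 2.640 g/cm³) = 3.998 × 10^-23 cm³.
a = (3.998 × 10^-23)^(1/3) = 3.419 × 10^-8 cm = 3.42 Å.

3.42 Å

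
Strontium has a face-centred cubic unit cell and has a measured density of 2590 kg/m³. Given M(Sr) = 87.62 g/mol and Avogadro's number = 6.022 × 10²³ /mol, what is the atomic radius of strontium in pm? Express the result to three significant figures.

215 pm

For an FCC cell (Z = 4), a³ = Z·M/(N_A·ρ) = 4 × 87.62 / (6.022 × 10²³ × 2.590) = 2.247 × 10^-22 cm³, so a = 6.080 × 10^-8 cm = 608.0 pm.
Atoms touch along the face diagonal, so √2·a = 4r, so r = 0.3536 × a = 215 pm.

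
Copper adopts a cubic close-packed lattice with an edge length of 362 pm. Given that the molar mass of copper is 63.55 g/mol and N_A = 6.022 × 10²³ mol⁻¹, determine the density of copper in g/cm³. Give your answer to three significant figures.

An FCC unit cell contains Z = 4 atoms.
Cell volume: a³ = (362 pm)³ = (3.620 × 10^-8 cm)³ = 4.744 × 10^-23 cm³.
ρ = Z·M/(N_A·a³) = 4 × 63.55 / (6.022 × 10²³ × 4.744 × 10^-23) = 8.898 g/cm³.

8.90 g/cm³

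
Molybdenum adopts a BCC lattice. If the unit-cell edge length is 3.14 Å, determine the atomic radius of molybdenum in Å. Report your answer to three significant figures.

In a BCC lattice, atoms touch along the body diagonal, so √3·a = 4r.
r = √3·a/4 = 1.7321 × 3.14 / 4 = 1.36 Å.

1.36 Å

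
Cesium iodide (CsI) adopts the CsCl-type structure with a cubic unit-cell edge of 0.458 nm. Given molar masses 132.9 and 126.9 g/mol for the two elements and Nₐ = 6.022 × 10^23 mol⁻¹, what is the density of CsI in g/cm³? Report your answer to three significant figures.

The CsCl-type structure contains Z = 1 formula unit per cell; M(CsI) = 132.9 + 126.9 = 259.8 g/mol.
a³ = (4.580 × 10^-8 cm)³ = 9.607 × 10^-23 cm³.
ρ = 1 × 259.8 / (6.022 × 10²³ × 9.607 × 10^-23) = 4.491 g/cm³.

4.49 g/cm³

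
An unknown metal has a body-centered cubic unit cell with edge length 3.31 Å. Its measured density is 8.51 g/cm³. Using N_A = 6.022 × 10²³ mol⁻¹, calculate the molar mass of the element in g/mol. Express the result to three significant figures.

A BCC cell has Z = 2 atoms; a = 3.310 × 10^-8 cm.
M = ρ·N_A·a³/Z = 8.51 × 6.022 × 10²³ × 3.626 × 10^-23 / 2 = 92.9 g/mol.

92.9 g/mol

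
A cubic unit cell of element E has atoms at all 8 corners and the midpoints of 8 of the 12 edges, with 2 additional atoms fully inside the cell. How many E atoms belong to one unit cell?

Corner atoms are shared by 8 cells (1/8 each), edge atoms by 4 (1/4 each), interior atoms are unshared.
Net atoms = 8 × 1/8 + 8 × 1/4 + 2 = 1 + 2 + 2 = 5.

5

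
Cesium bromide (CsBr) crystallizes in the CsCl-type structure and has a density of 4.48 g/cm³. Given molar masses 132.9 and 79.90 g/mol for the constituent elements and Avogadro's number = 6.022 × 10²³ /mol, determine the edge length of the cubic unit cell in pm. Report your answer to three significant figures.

429 pm

M(CsBr) = 212.8 g/mol; Z = 1 formula unit per cell.
a³ = Z·M/(N_A·ρ) = 1 × 212.8 / (6.022 × 10²³ × 4.48) = 7.888 × 10^-23 cm³, so a = 4.289 × 10^-8 cm = 429 pm.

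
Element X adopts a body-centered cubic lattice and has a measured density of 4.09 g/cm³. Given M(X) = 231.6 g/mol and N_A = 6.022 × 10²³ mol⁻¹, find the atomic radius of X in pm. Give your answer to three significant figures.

248 pm

For a BCC cell (Z = 2), a³ = Z·M/(N_A·ρ) = 2 × 231.6 / (6.022 × 10²³ × 4.090) = 1.881 × 10^-22 cm³, so a = 5.729 × 10^-8 cm = 572.9 pm.
Atoms touch along the body diagonal, so √3·a = 4r, so r = 0.4330 × a = 248 pm.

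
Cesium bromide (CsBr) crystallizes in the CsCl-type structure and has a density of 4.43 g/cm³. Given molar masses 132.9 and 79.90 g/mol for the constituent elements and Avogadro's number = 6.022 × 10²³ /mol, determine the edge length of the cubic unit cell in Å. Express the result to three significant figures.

4.30 Å

M(CsBr) = 212.8 g/mol; Z = 1 formula unit per cell.
a³ = Z·M/(N_A·ρ) = 1 × 212.8 / (6.022 × 10²³ × 4.43) = 7.977 × 10^-23 cm³, so a = 4.305 × 10^-8 cm = 4.30 Å.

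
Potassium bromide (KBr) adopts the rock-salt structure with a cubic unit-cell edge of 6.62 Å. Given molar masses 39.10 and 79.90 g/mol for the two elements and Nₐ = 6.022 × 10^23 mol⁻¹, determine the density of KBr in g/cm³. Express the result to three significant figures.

2.72 g/cm³

The rock-salt structure contains Z = 4 formula units per cell; M(KBr) = 39.10 + 79.90 = 119.0 g/mol.
a³ = (6.620 × 10^-8 cm)³ = 2.901 × 10^-22 cm³.
ρ = 4 × 119.0 / (6.022 × 10²³ × 2.901 × 10^-22) = 2.725 g/cm³.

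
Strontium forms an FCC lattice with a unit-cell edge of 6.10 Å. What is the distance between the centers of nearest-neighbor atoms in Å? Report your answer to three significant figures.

In an FCC structure, atoms touch along the face diagonal, so √2·a = 4r; the nearest-neighbor distance equals 2r = 0.7071·a.
d = 0.7071 × 6.10 = 4.31 Å.

4.31 Å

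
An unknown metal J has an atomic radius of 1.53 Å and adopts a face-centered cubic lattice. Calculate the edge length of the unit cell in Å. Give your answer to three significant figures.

4.33 Å

In an FCC lattice, atoms touch along the face diagonal, so √2·a = 4r.
a = 4r/√2 = 4 × 1.53 / 1.4142 = 4.33 Å.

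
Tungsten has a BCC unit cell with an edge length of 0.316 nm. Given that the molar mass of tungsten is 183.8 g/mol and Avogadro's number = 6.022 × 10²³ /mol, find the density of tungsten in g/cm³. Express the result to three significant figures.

19.3 g/cm³

A BCC unit cell contains Z = 2 atoms.
Cell volume: a³ = (0.316 nm)³ = (3.160 × 10^-8 cm)³ = 3.155 × 10^-23 cm³.
ρ = Z·M/(N_A·a³) = 2 × 183.8 / (6.022 × 10²³ × 3.155 × 10^-23) = 19.35 g/cm³.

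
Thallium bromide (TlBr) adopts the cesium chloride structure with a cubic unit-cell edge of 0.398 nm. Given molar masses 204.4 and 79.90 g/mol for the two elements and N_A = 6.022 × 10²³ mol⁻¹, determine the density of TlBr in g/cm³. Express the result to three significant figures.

The cesium chloride structure contains Z = 1 formula unit per cell; M(TlBr) = 204.4 + 79.90 = 284.3 g/mol.
a³ = (3.980 × 10^-8 cm)³ = 6.304 × 10^-23 cm³.
ρ = 1 × 284.3 / (6.022 × 10²³ × 6.304 × 10^-23) = 7.488 g/cm³.

7.49 g/cm³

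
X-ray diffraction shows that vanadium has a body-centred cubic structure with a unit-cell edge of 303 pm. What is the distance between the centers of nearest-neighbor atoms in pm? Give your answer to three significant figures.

In a BCC structure, atoms touch along the body diagonal, so √3·a = 4r; the nearest-neighbor distance equals 2r = 0.8660·a.
d = 0.8660 × 303 = 262 pm.

262 pm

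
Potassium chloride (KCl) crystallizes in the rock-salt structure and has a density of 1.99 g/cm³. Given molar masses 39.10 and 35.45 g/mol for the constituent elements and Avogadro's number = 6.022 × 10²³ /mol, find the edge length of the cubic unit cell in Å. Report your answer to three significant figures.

M(KCl) = 74.55 g/mol; Z = 4 formula units per cell.
a³ = Z·M/(N_A·ρ) = 4 × 74.55 / (6.022 × 10²³ × 1.99) = 2.488 × 10^-22 cm³, so a = 6.290 × 10^-8 cm = 6.29 Å.

6.29 Å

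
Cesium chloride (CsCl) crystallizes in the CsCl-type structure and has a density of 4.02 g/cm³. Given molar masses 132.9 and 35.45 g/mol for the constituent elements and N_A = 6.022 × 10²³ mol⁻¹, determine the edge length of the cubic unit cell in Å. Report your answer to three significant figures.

M(CsCl) = 168.35 g/mol; Z = 1 formula unit per cell.
a³ = Z·M/(N_A·ρ) = 1 × 168.35 / (6.022 × 10²³ × 4.02) = 6.954 × 10^-23 cm³, so a = 4.112 × 10^-8 cm = 4.11 Å.

4.11 Å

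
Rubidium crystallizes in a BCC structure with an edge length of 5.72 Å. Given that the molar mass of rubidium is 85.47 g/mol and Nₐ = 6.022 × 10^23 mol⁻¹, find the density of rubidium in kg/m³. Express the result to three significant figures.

1520 kg/m³

A BCC unit cell contains Z = 2 atoms.
Cell volume: a³ = (5.72 Å)³ = (5.720 × 10^-8 cm)³ = 1.871 × 10^-22 cm³.
ρ = Z·M/(N_A·a³) = 2 × 85.47 / (6.022 × 10²³ × 1.871 × 10^-22) = 1.517 g/cm³ = 1520 kg/m³.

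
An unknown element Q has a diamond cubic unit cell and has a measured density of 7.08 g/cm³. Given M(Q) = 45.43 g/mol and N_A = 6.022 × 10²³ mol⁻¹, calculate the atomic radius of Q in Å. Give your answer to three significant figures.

For a diamond cubic cell (Z = 8), a³ = Z·M/(N_A·ρ) = 8 × 45.43 / (6.022 × 10²³ × 7.080) = 8.524 × 10^-23 cm³, so a = 4.401 × 10^-8 cm = 4.401 Å.
Nearest neighbors lie along the body diagonal with √3·a = 8r, so r = 0.2165 × a = 0.953 Å.

0.953 Å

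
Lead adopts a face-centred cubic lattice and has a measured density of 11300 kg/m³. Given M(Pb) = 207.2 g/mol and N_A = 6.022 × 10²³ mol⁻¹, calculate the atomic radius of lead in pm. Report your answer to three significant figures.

For an FCC cell (Z = 4), a³ = Z·M/(N_A·ρ) = 4 × 207.2 / (6.022 × 10²³ × 11.30) = 1.218 × 10^-22 cm³, so a = 4.957 × 10^-8 cm = 495.7 pm.
Atoms touch along the face diagonal, so √2·a = 4r, so r = 0.3536 × a = 175 pm.

175 pm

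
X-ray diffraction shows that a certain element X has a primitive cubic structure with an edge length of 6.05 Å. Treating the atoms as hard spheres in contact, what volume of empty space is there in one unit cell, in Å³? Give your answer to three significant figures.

In a simple cubic lattice atoms touch along the cell edge, so a = 2r, so r = 0.5000a = 3.025 Å.
V_cell = a³ = 221.4 Å³; V_atoms = 1 × (4/3)πr³ = 115.9 Å³.
Empty space = 221.4 − 115.9 = 105 Å³.

105 Å³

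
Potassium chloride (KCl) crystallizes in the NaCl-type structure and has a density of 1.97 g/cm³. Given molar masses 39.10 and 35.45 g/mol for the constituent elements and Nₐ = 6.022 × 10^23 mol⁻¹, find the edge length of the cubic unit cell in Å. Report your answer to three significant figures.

M(KCl) = 74.55 g/mol; Z = 4 formula units per cell.
a³ = Z·M/(N_A·ρ) = 4 × 74.55 / (6.022 × 10²³ × 1.97) = 2.514 × 10^-22 cm³, so a = 6.311 × 10^-8 cm = 6.31 Å.

6.31 Å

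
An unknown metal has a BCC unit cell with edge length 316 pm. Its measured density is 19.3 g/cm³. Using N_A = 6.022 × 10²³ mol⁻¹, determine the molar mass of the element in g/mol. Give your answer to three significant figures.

183 g/mol

A BCC cell has Z = 2 atoms; a = 3.160 × 10^-8 cm.
M = ρ·N_A·a³/Z = 19.3 × 6.022 × 10²³ × 3.155 × 10^-23 / 2 = 183 g/mol.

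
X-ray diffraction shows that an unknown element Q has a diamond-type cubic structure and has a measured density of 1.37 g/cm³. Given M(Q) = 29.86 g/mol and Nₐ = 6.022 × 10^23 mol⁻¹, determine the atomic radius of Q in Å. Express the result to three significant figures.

1.43 Å

For a diamond cubic cell (Z = 8), a³ = Z·M/(N_A·ρ) = 8 × 29.86 / (6.022 × 10²³ × 1.370) = 2.895 × 10^-22 cm³, so a = 6.616 × 10^-8 cm = 6.616 Å.
Nearest neighbors lie along the body diagonal with √3·a = 8r, so r = 0.2165 × a = 1.43 Å.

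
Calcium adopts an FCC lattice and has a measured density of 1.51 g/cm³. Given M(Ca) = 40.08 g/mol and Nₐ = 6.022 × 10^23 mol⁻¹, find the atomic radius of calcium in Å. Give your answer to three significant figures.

1.98 Å

For an FCC cell (Z = 4), a³ = Z·M/(N_A·ρ) = 4 × 40.08 / (6.022 × 10²³ × 1.510) = 1.763 × 10^-22 cm³, so a = 5.607 × 10^-8 cm = 5.607 Å.
Atoms touch along the face diagonal, so √2·a = 4r, so r = 0.3536 × a = 1.98 Å.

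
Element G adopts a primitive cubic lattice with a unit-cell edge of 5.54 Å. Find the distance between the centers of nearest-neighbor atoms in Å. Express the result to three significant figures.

In a simple cubic structure, atoms touch along the cell edge, so a = 2r; the nearest-neighbor distance equals 2r = 1.000·a.
d = 1.000 × 5.54 = 5.54 Å.

5.54 Å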